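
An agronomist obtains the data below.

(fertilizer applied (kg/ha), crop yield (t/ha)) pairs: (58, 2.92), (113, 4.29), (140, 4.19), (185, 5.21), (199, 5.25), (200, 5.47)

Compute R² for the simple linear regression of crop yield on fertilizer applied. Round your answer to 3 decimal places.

0.957

n = 6, Σx = 895, Σy = 27.33, Σxy = 4343.33, Σx² = 149559, Σy² = 129.1141
Sxx = Σx² − (Σx)²/n = 149559 − 133504.166667 = 16054.833333
Sxy = Σxy − (Σx)(Σy)/n = 4343.33 − 4076.725 = 266.605
Syy = Σy² − (Σy)²/n = 129.1141 − 124.48815 = 4.62595
R² = Sxy²/(Sxx·Syy) = (266.605)²/(16054.833333·4.62595) = 0.957039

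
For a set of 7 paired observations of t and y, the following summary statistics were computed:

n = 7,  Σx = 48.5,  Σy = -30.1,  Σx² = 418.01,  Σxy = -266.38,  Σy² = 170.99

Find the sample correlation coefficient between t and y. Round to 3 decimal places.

Sxx = Σx² − (Σx)²/n = 418.01 − 336.035714 = 81.974286
Sxy = Σxy − (Σx)(Σy)/n = -266.38 − (-208.55) = -57.83
Syy = Σy² − (Σy)²/n = 170.99 − 129.43 = 41.56
r = Sxy/√(Sxx·Syy) = -57.83/√(3406.851314) = -57.83/58.368239 = -0.990779

-0.991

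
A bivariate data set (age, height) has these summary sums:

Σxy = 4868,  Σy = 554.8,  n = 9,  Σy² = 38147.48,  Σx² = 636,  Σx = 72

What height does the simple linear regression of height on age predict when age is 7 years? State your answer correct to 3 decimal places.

Sxx = Σx² − (Σx)²/n = 636 − 576 = 60
Sxy = Σxy − (Σx)(Σy)/n = 4868 − 4438.4 = 429.6
b = Sxy/Sxx = 429.6/60 = 7.16
a = ȳ − b·x̄ = 61.644444 − 7.16·8 = 4.364444
ŷ(7) = a + b·7 = 4.364444 + 7.16·7 = 54.484444

54.484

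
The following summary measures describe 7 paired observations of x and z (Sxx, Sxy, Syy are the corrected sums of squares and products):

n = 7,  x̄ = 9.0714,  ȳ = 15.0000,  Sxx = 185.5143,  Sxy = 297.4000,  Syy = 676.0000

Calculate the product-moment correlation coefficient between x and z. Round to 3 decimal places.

r = Sxy/√(Sxx·Syy) = 297.4/√(125407.6668) = 297.4/354.129449 = 0.839806

0.840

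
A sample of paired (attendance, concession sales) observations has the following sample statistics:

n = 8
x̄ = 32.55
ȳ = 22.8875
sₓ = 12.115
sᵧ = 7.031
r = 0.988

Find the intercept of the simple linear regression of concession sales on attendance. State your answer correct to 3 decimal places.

4.224

b = r · sᵧ/sₓ = 0.988 · 7.031/12.115 = 0.573391
a = ȳ − b·x̄ = 22.8875 − 0.573391·32.55 = 4.223634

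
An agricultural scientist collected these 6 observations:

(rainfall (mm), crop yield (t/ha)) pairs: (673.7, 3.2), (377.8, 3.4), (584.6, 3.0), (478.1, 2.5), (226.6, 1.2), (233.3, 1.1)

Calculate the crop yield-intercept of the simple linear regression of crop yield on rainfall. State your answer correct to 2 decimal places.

0.51

n = 6, Σx = 2574.1, Σy = 14.4, Σxy = 6917.96, Σx² = 1272717.75
Sxx = Σx² − (Σx)²/n = 1272717.75 − 1104331.801667 = 168385.948333
Sxy = Σxy − (Σx)(Σy)/n = 6917.96 − 6177.84 = 740.12
b = Sxy/Sxx = 740.12/168385.948333 = 0.004395
a = ȳ − b·x̄ = 2.4 − 0.004395·429.016667 = 0.514309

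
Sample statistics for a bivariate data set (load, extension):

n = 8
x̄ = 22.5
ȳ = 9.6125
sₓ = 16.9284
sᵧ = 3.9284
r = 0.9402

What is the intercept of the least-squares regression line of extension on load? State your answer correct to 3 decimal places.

4.703

b = r · sᵧ/sₓ = 0.9402 · 3.9284/16.9284 = 0.218183
a = ȳ − b·x̄ = 9.6125 − 0.218183·22.5 = 4.703392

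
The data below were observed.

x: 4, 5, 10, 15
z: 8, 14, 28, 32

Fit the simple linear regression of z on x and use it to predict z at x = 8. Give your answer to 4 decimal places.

19.4286

n = 4, Σx = 34, Σy = 82, Σxy = 862, Σx² = 366
Sxx = Σx² − (Σx)²/n = 366 − 289 = 77
Sxy = Σxy − (Σx)(Σy)/n = 862 − 697 = 165
b = Sxy/Sxx = 165/77 = 2.142857
a = ȳ − b·x̄ = 20.5 − 2.142857·8.5 = 2.285714
ŷ(8) = a + b·8 = 2.285714 + 2.142857·8 = 19.428571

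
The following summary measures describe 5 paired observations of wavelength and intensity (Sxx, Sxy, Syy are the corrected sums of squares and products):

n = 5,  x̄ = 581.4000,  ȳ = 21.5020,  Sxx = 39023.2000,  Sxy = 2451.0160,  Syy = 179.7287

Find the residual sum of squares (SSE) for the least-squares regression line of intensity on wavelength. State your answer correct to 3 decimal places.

b = Sxy/Sxx = 2451.016/39023.2 = 0.062809
SSE = Syy − b·Sxy = 179.7287 − 0.062809·2451.016 = 25.782344

25.782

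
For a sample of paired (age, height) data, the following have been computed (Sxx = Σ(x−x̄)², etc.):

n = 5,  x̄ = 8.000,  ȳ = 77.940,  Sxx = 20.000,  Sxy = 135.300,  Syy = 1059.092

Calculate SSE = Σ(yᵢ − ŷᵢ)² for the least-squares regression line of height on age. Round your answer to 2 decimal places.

b = Sxy/Sxx = 135.3/20 = 6.765
SSE = Syy − b·Sxy = 1059.092 − 6.765·135.3 = 143.7875

143.79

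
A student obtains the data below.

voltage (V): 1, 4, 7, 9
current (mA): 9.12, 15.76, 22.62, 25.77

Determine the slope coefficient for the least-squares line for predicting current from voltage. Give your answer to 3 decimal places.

2.116

n = 4, Σx = 21, Σy = 73.27, Σxy = 462.43, Σx² = 147
Sxx = Σx² − (Σx)²/n = 147 − 110.25 = 36.75
Sxy = Σxy − (Σx)(Σy)/n = 462.43 − 384.6675 = 77.7625
b = Sxy/Sxx = 77.7625/36.75 = 2.115986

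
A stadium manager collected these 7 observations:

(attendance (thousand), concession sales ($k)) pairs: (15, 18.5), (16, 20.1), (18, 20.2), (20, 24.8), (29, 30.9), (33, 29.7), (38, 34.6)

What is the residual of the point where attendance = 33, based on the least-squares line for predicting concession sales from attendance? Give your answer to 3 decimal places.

-1.754

n = 7, Σx = 169, Σy = 178.8, Σxy = 4649.7, Σx² = 4579
Sxx = Σx² − (Σx)²/n = 4579 − 4080.142857 = 498.857143
Sxy = Σxy − (Σx)(Σy)/n = 4649.7 − 4316.742857 = 332.957143
b = Sxy/Sxx = 332.957143/498.857143 = 0.667440
a = ȳ − b·x̄ = 25.542857 − 0.667440·24.142857 = 9.428952
ŷ(33) = 9.428952 + 0.667440·33 = 31.454467
residual = y − ŷ = 29.7 − 31.454467 = -1.754467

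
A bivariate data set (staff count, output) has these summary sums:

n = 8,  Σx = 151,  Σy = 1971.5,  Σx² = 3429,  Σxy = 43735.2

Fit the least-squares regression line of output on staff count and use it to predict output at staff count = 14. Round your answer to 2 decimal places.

191.50

Sxx = Σx² − (Σx)²/n = 3429 − 2850.125 = 578.875
Sxy = Σxy − (Σx)(Σy)/n = 43735.2 − 37212.0625 = 6523.1375
b = Sxy/Sxx = 6523.1375/578.875 = 11.268646
a = ȳ − b·x̄ = 246.4375 − 11.268646·18.875 = 33.741805
ŷ(14) = a + b·14 = 33.741805 + 11.268646·14 = 191.502850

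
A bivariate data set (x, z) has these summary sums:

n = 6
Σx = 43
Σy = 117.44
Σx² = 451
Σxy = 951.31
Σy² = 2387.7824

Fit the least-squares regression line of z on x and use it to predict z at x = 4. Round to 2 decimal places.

Sxx = Σx² − (Σx)²/n = 451 − 308.166667 = 142.833333
Sxy = Σxy − (Σx)(Σy)/n = 951.31 − 841.653333 = 109.656667
b = Sxy/Sxx = 109.656667/142.833333 = 0.767725
a = ȳ − b·x̄ = 19.573333 − 0.767725·7.166667 = 14.071307
ŷ(4) = a + b·4 = 14.071307 + 0.767725·4 = 17.142205

17.14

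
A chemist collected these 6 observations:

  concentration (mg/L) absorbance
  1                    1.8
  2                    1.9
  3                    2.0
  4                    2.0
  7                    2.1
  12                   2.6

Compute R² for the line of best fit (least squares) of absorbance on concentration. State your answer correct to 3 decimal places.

n = 6, Σx = 29, Σy = 12.4, Σxy = 65.5, Σx² = 223, Σy² = 26.02
Sxx = Σx² − (Σx)²/n = 223 − 140.166667 = 82.833333
Sxy = Σxy − (Σx)(Σy)/n = 65.5 − 59.933333 = 5.566667
Syy = Σy² − (Σy)²/n = 26.02 − 25.626667 = 0.393333
R² = Sxy²/(Sxx·Syy) = (5.566667)²/(82.833333·0.393333) = 0.951096

0.951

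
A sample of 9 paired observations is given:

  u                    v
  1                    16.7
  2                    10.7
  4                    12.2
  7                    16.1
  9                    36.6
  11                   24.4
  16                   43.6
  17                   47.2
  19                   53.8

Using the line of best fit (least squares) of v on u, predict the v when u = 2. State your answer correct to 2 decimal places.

11.58

n = 9, Σx = 86, Σy = 261.3, Σxy = 3319.6, Σx² = 1178
Sxx = Σx² − (Σx)²/n = 1178 − 821.777778 = 356.222222
Sxy = Σxy − (Σx)(Σy)/n = 3319.6 − 2496.866667 = 822.733333
b = Sxy/Sxx = 822.733333/356.222222 = 2.309607
a = ȳ − b·x̄ = 29.033333 − 2.309607·9.555556 = 6.963755
ŷ(2) = a + b·2 = 6.963755 + 2.309607·2 = 11.582969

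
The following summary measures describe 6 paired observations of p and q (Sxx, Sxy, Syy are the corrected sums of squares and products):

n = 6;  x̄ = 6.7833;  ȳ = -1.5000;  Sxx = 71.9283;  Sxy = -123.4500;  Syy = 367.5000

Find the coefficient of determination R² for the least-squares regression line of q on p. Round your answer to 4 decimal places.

R² = Sxy²/(Sxx·Syy) = (-123.45)²/(71.9283·367.5) = 0.576534

0.5765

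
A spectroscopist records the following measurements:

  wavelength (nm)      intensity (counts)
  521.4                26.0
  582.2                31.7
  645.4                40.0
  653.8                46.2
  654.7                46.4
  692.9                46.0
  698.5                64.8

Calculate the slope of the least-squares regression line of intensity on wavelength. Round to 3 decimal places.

n = 7, Σx = 4448.9, Σy = 301.1, Σxy = 195547.98, Σx² = 2851455.15
Sxx = Σx² − (Σx)²/n = 2851455.15 − 2827530.172857 = 23924.977143
Sxy = Σxy − (Σx)(Σy)/n = 195547.98 − 191366.255714 = 4181.724286
b = Sxy/Sxx = 4181.724286/23924.977143 = 0.174785

0.175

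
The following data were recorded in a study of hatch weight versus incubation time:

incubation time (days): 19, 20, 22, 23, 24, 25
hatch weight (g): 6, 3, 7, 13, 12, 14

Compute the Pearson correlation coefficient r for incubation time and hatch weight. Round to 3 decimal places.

0.890

n = 6, Σx = 133, Σy = 55, Σxy = 1265, Σx² = 2975, Σy² = 603
Sxx = Σx² − (Σx)²/n = 2975 − 2948.166667 = 26.833333
Sxy = Σxy − (Σx)(Σy)/n = 1265 − 1219.166667 = 45.833333
Syy = Σy² − (Σy)²/n = 603 − 504.166667 = 98.833333
r = Sxy/√(Sxx·Syy) = 45.833333/√(2652.027778) = 45.833333/51.497842 = 0.890005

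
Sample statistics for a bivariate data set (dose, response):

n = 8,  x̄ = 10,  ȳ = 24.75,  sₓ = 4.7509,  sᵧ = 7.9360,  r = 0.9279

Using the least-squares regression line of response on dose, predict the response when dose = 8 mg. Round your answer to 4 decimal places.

b = r · sᵧ/sₓ = 0.9279 · 7.936/4.7509 = 1.549983
a = ȳ − b·x̄ = 24.75 − 1.549983·10 = 9.250170
ŷ(8) = a + b·8 = 9.250170 + 1.549983·8 = 21.650034

21.6500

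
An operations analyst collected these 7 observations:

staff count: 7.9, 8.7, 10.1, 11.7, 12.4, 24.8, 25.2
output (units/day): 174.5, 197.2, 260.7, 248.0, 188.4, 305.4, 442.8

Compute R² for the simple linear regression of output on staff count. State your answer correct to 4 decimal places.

0.7288

n = 7, Σx = 100.8, Σy = 1817, Σxy = 29697.5, Σx² = 1780.84, Σy² = 523642.14
Sxx = Σx² − (Σx)²/n = 1780.84 − 1451.52 = 329.32
Sxy = Σxy − (Σx)(Σy)/n = 29697.5 − 26164.8 = 3532.7
Syy = Σy² − (Σy)²/n = 523642.14 − 471641.285714 = 52000.854286
R² = Sxy²/(Sxx·Syy) = (3532.7)²/(329.32·52000.854286) = 0.728761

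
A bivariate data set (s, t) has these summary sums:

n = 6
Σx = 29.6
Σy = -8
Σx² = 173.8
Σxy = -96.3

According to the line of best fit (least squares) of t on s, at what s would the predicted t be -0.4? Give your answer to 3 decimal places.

4.477

Sxx = Σx² − (Σx)²/n = 173.8 − 146.026667 = 27.773333
Sxy = Σxy − (Σx)(Σy)/n = -96.3 − (-39.466667) = -56.833333
b = Sxy/Sxx = -56.833333/27.773333 = -2.046327
a = ȳ − b·x̄ = -1.333333 − (-2.046327)·4.933333 = 8.761882
Set a + b·x = -0.4: x = (-0.4 − 8.761882) / (-2.046327) = 4.477232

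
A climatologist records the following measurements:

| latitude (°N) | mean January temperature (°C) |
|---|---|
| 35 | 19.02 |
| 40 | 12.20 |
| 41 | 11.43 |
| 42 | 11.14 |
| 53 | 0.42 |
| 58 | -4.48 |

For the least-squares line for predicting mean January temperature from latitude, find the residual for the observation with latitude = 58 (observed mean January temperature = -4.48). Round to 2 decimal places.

n = 6, Σx = 269, Σy = 49.73, Σxy = 1852.63, Σx² = 12443
Sxx = Σx² − (Σx)²/n = 12443 − 12060.166667 = 382.833333
Sxy = Σxy − (Σx)(Σy)/n = 1852.63 − 2229.561667 = -376.931667
b = Sxy/Sxx = -376.931667/382.833333 = -0.984584
a = ȳ − b·x̄ = 8.288333 − (-0.984584)·44.833333 = 52.430527
ŷ(58) = 52.430527 + (-0.984584)·58 = -4.675359
residual = y − ŷ = -4.48 − (-4.675359) = 0.195359

0.20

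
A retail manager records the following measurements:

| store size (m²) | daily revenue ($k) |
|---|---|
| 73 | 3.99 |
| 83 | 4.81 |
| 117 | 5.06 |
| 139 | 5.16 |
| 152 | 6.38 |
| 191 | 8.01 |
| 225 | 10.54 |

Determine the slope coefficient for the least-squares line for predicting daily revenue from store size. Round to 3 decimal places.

n = 7, Σx = 980, Σy = 43.95, Σxy = 6870.93, Σx² = 155438
Sxx = Σx² − (Σx)²/n = 155438 − 137200 = 18238
Sxy = Σxy − (Σx)(Σy)/n = 6870.93 − 6153 = 717.93
b = Sxy/Sxx = 717.93/18238 = 0.039365

0.039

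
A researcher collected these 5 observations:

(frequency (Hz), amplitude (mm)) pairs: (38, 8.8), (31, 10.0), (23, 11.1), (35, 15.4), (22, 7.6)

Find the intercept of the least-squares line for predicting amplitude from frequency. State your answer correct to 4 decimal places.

6.2481

n = 5, Σx = 149, Σy = 52.9, Σxy = 1605.9, Σx² = 4643
Sxx = Σx² − (Σx)²/n = 4643 − 4440.2 = 202.8
Sxy = Σxy − (Σx)(Σy)/n = 1605.9 − 1576.42 = 29.48
b = Sxy/Sxx = 29.48/202.8 = 0.145365
a = ȳ − b·x̄ = 10.58 − 0.145365·29.8 = 6.248126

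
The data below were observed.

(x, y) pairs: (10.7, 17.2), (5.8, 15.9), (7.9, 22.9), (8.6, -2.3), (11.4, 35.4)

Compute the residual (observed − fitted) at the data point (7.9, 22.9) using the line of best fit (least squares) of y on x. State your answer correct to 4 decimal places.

7.4947

n = 5, Σx = 44.4, Σy = 89.1, Σxy = 840.95, Σx² = 414.46
Sxx = Σx² − (Σx)²/n = 414.46 − 394.272 = 20.188
Sxy = Σxy − (Σx)(Σy)/n = 840.95 − 791.208 = 49.742
b = Sxy/Sxx = 49.742/20.188 = 2.463939
a = ȳ − b·x̄ = 17.82 − 2.463939·8.88 = -4.059778
ŷ(7.9) = -4.059778 + 2.463939·7.9 = 15.405340
residual = y − ŷ = 22.9 − 15.405340 = 7.494660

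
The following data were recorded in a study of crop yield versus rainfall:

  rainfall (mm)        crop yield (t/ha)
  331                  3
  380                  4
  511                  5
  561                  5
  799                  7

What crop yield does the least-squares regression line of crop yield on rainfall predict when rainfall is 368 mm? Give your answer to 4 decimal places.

3.6199

n = 5, Σx = 2582, Σy = 24, Σxy = 13466, Σx² = 1468204
Sxx = Σx² − (Σx)²/n = 1468204 − 1333344.8 = 134859.2
Sxy = Σxy − (Σx)(Σy)/n = 13466 − 12393.6 = 1072.4
b = Sxy/Sxx = 1072.4/134859.2 = 0.007952
a = ȳ − b·x̄ = 4.8 − 0.007952·516.4 = 0.693589
ŷ(368) = a + b·368 = 0.693589 + 0.007952·368 = 3.619924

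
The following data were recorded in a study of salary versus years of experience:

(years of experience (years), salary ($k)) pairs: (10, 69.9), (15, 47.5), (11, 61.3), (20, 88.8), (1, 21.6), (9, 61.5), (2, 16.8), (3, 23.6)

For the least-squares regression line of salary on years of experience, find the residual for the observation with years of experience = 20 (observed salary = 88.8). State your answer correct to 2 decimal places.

1.59

n = 8, Σx = 71, Σy = 391, Σxy = 4541.3, Σx² = 941
Sxx = Σx² − (Σx)²/n = 941 − 630.125 = 310.875
Sxy = Σxy − (Σx)(Σy)/n = 4541.3 − 3470.125 = 1071.175
b = Sxy/Sxx = 1071.175/310.875 = 3.445678
a = ȳ − b·x̄ = 48.875 − 3.445678·8.875 = 18.294612
ŷ(20) = 18.294612 + 3.445678·20 = 87.208162
residual = y − ŷ = 88.8 − 87.208162 = 1.591838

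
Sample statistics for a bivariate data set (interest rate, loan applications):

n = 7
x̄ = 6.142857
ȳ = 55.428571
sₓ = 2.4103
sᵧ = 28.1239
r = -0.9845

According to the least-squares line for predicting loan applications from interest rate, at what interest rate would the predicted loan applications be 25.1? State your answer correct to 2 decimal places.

b = r · sᵧ/sₓ = -0.9845 · 28.1239/2.4103 = -11.487358
a = ȳ − b·x̄ = 55.428571 − (-11.487358)·6.142857 = 125.993770
Set a + b·x = 25.1: x = (25.1 − 125.993770) / (-11.487358) = 8.783026

8.78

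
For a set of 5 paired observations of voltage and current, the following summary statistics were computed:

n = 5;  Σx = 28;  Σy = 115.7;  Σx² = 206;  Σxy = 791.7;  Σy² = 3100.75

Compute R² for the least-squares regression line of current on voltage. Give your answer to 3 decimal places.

0.992

Sxx = Σx² − (Σx)²/n = 206 − 156.8 = 49.2
Sxy = Σxy − (Σx)(Σy)/n = 791.7 − 647.92 = 143.78
Syy = Σy² − (Σy)²/n = 3100.75 − 2677.298 = 423.452
R² = Sxy²/(Sxx·Syy) = (143.78)²/(49.2·423.452) = 0.992265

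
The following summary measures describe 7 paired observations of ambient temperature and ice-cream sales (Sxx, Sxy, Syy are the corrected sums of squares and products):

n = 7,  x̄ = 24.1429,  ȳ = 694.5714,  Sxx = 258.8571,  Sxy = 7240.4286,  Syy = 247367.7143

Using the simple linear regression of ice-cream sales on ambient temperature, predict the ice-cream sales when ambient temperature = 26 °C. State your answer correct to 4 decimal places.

b = Sxy/Sxx = 7240.4286/258.8571 = 27.970755
a = ȳ − b·x̄ = 694.5714 − 27.970755·24.1429 = 19.276252
ŷ(26) = a + b·26 = 19.276252 + 27.970755·26 = 746.515890

746.5159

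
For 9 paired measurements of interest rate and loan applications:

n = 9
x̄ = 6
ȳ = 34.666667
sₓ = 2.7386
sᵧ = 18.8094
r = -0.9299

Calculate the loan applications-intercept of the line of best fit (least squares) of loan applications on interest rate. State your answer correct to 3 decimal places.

b = r · sᵧ/sₓ = -0.9299 · 18.8094/2.7386 = -6.386789
a = ȳ − b·x̄ = 34.666667 − (-6.386789)·6 = 72.987403

72.987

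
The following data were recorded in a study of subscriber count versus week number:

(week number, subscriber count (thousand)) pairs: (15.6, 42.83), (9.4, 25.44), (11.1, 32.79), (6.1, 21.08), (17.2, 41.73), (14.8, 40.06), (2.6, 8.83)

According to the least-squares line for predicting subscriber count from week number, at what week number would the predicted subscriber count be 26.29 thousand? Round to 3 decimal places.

n = 7, Σx = 76.8, Σy = 212.76, Σxy = 2733.443, Σx² = 1013.78
Sxx = Σx² − (Σx)²/n = 1013.78 − 842.605714 = 171.174286
Sxy = Σxy − (Σx)(Σy)/n = 2733.443 − 2334.281143 = 399.161857
b = Sxy/Sxx = 399.161857/171.174286 = 2.331903
a = ȳ − b·x̄ = 30.394286 − 2.331903·10.971429 = 4.809977
Set a + b·x = 26.29: x = (26.29 − 4.809977) / 2.331903 = 9.211370

9.211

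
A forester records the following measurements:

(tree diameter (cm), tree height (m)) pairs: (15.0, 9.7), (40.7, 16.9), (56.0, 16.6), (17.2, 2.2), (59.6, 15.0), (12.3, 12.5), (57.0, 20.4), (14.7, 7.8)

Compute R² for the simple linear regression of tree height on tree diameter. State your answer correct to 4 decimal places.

0.6044

n = 8, Σx = 272.5, Σy = 101.1, Σxy = 4125.98, Σx² = 12481.87, Σy² = 1518.35
Sxx = Σx² − (Σx)²/n = 12481.87 − 9282.03125 = 3199.83875
Sxy = Σxy − (Σx)(Σy)/n = 4125.98 − 3443.71875 = 682.26125
Syy = Σy² − (Σy)²/n = 1518.35 − 1277.65125 = 240.69875
R² = Sxy²/(Sxx·Syy) = (682.26125)²/(3199.83875·240.69875) = 0.604365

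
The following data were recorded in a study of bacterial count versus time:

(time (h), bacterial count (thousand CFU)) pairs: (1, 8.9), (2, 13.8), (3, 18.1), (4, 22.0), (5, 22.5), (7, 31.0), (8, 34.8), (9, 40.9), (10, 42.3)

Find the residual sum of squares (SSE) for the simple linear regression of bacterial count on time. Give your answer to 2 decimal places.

n = 9, Σx = 49, Σy = 234.3, Σxy = 1577.8, Σx² = 349, Σy² = 7221.65
Sxx = Σx² − (Σx)²/n = 349 − 266.777778 = 82.222222
Sxy = Σxy − (Σx)(Σy)/n = 1577.8 − 1275.633333 = 302.166667
Syy = Σy² − (Σy)²/n = 7221.65 − 6099.61 = 1122.04
b = Sxy/Sxx = 302.166667/82.222222 = 3.675
SSE = Syy − b·Sxy = 1122.04 − 3.675·302.166667 = 11.5775

11.58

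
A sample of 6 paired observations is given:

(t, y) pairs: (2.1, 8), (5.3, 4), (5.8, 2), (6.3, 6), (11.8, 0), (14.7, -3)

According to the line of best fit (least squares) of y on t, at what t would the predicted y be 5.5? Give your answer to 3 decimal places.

4.342

n = 6, Σx = 46, Σy = 17, Σxy = 43.3, Σx² = 461.16
Sxx = Σx² − (Σx)²/n = 461.16 − 352.666667 = 108.493333
Sxy = Σxy − (Σx)(Σy)/n = 43.3 − 130.333333 = -87.033333
b = Sxy/Sxx = -87.033333/108.493333 = -0.802200
a = ȳ − b·x̄ = 2.833333 − (-0.802200)·7.666667 = 8.983532
Set a + b·x = 5.5: x = (5.5 − 8.983532) / (-0.802200) = 4.342474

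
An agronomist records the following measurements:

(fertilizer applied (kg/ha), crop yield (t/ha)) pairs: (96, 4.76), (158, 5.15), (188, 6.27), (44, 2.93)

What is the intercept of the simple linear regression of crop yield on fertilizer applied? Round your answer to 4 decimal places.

n = 4, Σx = 486, Σy = 19.11, Σxy = 2578.34, Σx² = 71460
Sxx = Σx² − (Σx)²/n = 71460 − 59049 = 12411
Sxy = Σxy − (Σx)(Σy)/n = 2578.34 − 2321.865 = 256.475
b = Sxy/Sxx = 256.475/12411 = 0.020665
a = ȳ − b·x̄ = 4.7775 − 0.020665·121.5 = 2.266686

2.2667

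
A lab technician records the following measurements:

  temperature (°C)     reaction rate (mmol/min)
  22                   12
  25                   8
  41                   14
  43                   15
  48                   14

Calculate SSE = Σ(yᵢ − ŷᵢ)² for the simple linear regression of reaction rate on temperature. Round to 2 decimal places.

n = 5, Σx = 179, Σy = 63, Σxy = 2355, Σx² = 6943, Σy² = 825
Sxx = Σx² − (Σx)²/n = 6943 − 6408.2 = 534.8
Sxy = Σxy − (Σx)(Σy)/n = 2355 − 2255.4 = 99.6
Syy = Σy² − (Σy)²/n = 825 − 793.8 = 31.2
b = Sxy/Sxx = 99.6/534.8 = 0.186238
SSE = Syy − b·Sxy = 31.2 − 0.186238·99.6 = 12.650711

12.65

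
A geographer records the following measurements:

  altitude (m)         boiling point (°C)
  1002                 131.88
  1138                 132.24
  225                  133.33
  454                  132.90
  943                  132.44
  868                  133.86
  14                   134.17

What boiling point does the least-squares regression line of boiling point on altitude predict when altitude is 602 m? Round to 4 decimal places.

n = 7, Σx = 4644, Σy = 930.82, Σxy = 615928.51, Σx² = 4198658
Sxx = Σx² − (Σx)²/n = 4198658 − 3080962.285714 = 1117695.714286
Sxy = Σxy − (Σx)(Σy)/n = 615928.51 − 617532.582857 = -1604.072857
b = Sxy/Sxx = -1604.072857/1117695.714286 = -0.001435
a = ȳ − b·x̄ = 132.974286 − (-0.001435)·663.428571 = 133.926412
ŷ(602) = a + b·602 = 133.926412 + (-0.001435)·602 = 133.062446

133.0624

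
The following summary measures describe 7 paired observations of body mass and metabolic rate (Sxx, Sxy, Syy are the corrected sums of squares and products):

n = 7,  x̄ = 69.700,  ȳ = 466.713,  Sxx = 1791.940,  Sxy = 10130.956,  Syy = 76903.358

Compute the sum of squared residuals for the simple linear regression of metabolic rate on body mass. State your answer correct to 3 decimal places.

19626.736

b = Sxy/Sxx = 10130.956/1791.94 = 5.653625
SSE = Syy − b·Sxy = 76903.358 − 5.653625·10130.956 = 19626.736308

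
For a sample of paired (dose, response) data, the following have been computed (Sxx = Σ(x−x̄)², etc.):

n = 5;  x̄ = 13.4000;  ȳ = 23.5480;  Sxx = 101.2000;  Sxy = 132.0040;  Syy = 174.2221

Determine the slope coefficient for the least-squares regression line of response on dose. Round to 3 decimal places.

1.304

b = Sxy/Sxx = 132.004/101.2 = 1.304387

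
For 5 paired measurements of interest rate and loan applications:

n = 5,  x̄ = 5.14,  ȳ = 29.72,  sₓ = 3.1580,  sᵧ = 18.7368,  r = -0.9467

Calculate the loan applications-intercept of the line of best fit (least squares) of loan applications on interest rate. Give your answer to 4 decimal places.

58.5908

b = r · sᵧ/sₓ = -0.9467 · 18.7368/3.158 = -5.616887
a = ȳ − b·x̄ = 29.72 − (-5.616887)·5.14 = 58.590798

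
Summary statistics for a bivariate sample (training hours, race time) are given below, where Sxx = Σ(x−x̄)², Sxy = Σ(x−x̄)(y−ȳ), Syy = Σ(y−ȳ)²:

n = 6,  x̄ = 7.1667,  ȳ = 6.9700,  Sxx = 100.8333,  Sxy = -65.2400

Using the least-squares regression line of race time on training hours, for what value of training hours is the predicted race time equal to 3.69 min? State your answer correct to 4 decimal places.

b = Sxy/Sxx = -65.24/100.8333 = -0.647008
a = ȳ − b·x̄ = 6.97 − (-0.647008)·7.1667 = 11.606916
Set a + b·x = 3.69: x = (3.69 − 11.606916) / (-0.647008) = 12.236185

12.2362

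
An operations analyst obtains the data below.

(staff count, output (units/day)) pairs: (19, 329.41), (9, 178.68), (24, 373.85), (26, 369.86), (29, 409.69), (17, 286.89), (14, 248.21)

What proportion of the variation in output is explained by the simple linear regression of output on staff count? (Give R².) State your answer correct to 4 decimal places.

n = 7, Σx = 138, Σy = 2196.59, Σxy = 46688.75, Σx² = 3020, Σy² = 728757.7049
Sxx = Σx² − (Σx)²/n = 3020 − 2720.571429 = 299.428571
Sxy = Σxy − (Σx)(Σy)/n = 46688.75 − 43304.202857 = 3384.547143
Syy = Σy² − (Σy)²/n = 728757.7049 − 689286.804014 = 39470.900886
R² = Sxy²/(Sxx·Syy) = (3384.547143)²/(299.428571·39470.900886) = 0.969239

0.9692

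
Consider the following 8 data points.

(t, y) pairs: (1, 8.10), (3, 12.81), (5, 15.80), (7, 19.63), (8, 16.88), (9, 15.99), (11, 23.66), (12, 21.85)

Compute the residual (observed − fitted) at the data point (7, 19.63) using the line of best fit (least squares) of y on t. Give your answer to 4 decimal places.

n = 8, Σx = 56, Σy = 134.72, Σxy = 1064.35, Σx² = 494
Sxx = Σx² − (Σx)²/n = 494 − 392 = 102
Sxy = Σxy − (Σx)(Σy)/n = 1064.35 − 943.04 = 121.31
b = Sxy/Sxx = 121.31/102 = 1.189314
a = ȳ − b·x̄ = 16.84 − 1.189314·7 = 8.514804
ŷ(7) = 8.514804 + 1.189314·7 = 16.84
residual = y − ŷ = 19.63 − 16.84 = 2.79

2.7900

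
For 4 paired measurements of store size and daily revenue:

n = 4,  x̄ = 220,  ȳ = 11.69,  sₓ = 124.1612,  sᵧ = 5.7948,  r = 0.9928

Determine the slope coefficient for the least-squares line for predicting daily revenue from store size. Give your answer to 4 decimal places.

0.0463

b = r · sᵧ/sₓ = 0.9928 · 5.7948/124.1612 = 0.046336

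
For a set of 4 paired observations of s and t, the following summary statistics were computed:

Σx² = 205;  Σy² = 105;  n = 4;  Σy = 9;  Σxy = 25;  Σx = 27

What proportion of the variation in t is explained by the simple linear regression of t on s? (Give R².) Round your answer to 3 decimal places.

0.663

Sxx = Σx² − (Σx)²/n = 205 − 182.25 = 22.75
Sxy = Σxy − (Σx)(Σy)/n = 25 − 60.75 = -35.75
Syy = Σy² − (Σy)²/n = 105 − 20.25 = 84.75
R² = Sxy²/(Sxx·Syy) = (-35.75)²/(22.75·84.75) = 0.662874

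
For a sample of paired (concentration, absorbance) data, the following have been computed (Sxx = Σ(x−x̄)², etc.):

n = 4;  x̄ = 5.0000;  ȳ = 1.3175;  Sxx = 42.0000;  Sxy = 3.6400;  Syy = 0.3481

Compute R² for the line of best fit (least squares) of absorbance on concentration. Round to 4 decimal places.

R² = Sxy²/(Sxx·Syy) = (3.64)²/(42·0.3481) = 0.906253

0.9063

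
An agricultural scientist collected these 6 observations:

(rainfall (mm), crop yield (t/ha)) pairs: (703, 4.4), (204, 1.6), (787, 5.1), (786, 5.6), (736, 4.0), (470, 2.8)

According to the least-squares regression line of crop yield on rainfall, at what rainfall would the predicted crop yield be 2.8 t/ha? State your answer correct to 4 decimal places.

n = 6, Σx = 3686, Σy = 23.5, Σxy = 16094.9, Σx² = 2535586
Sxx = Σx² − (Σx)²/n = 2535586 − 2264432.666667 = 271153.333333
Sxy = Σxy − (Σx)(Σy)/n = 16094.9 − 14436.833333 = 1658.066667
b = Sxy/Sxx = 1658.066667/271153.333333 = 0.006115
a = ȳ − b·x̄ = 3.916667 − 0.006115·614.333333 = 0.160100
Set a + b·x = 2.8: x = (2.8 − 0.160100) / 0.006115 = 431.718306

431.7183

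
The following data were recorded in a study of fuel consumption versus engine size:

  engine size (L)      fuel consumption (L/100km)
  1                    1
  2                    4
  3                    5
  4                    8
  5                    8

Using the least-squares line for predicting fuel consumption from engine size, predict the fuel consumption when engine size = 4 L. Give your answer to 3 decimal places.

n = 5, Σx = 15, Σy = 26, Σxy = 96, Σx² = 55
Sxx = Σx² − (Σx)²/n = 55 − 45 = 10
Sxy = Σxy − (Σx)(Σy)/n = 96 − 78 = 18
b = Sxy/Sxx = 18/10 = 1.8
a = ȳ − b·x̄ = 5.2 − 1.8·3 = -0.2
ŷ(4) = a + b·4 = -0.2 + 1.8·4 = 7

7.000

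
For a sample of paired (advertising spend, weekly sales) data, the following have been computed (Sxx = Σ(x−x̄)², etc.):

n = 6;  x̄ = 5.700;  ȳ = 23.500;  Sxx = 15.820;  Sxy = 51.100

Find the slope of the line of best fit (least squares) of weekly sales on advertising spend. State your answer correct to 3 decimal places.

3.230

b = Sxy/Sxx = 51.1/15.82 = 3.230088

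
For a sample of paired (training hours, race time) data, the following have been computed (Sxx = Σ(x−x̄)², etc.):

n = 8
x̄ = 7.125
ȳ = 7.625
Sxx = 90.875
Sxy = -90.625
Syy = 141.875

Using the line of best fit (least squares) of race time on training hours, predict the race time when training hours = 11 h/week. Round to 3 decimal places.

3.761

b = Sxy/Sxx = -90.625/90.875 = -0.997249
a = ȳ − b·x̄ = 7.625 − (-0.997249)·7.125 = 14.730399
ŷ(11) = a + b·11 = 14.730399 + (-0.997249)·11 = 3.760660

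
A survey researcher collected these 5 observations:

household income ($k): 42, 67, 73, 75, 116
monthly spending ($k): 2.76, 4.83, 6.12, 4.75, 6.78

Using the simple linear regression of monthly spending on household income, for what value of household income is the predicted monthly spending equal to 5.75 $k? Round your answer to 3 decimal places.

88.231

n = 5, Σx = 373, Σy = 25.24, Σxy = 2029.02, Σx² = 30663
Sxx = Σx² − (Σx)²/n = 30663 − 27825.8 = 2837.2
Sxy = Σxy − (Σx)(Σy)/n = 2029.02 − 1882.904 = 146.116
b = Sxy/Sxx = 146.116/2837.2 = 0.051500
a = ȳ − b·x̄ = 5.048 − 0.051500·74.6 = 1.206095
Set a + b·x = 5.75: x = (5.75 − 1.206095) / 0.051500 = 88.231049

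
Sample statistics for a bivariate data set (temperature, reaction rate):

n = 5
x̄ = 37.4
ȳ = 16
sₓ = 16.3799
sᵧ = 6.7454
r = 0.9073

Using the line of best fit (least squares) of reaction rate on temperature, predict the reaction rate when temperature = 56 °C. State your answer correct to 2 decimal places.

b = r · sᵧ/sₓ = 0.9073 · 6.7454/16.3799 = 0.373635
a = ȳ − b·x̄ = 16 − 0.373635·37.4 = 2.026057
ŷ(56) = a + b·56 = 2.026057 + 0.373635·56 = 22.949608

22.95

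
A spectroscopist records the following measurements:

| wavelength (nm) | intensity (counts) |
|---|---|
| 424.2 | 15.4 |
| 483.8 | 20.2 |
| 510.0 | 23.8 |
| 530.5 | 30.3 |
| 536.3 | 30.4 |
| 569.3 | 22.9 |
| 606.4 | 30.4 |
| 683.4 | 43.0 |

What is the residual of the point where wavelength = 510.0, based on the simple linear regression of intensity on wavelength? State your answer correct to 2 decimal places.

-0.07

n = 8, Σx = 4343.9, Σy = 216.4, Σxy = 121678.84, Σx² = 2402015.03
Sxx = Σx² − (Σx)²/n = 2402015.03 − 2358683.40125 = 43331.62875
Sxy = Σxy − (Σx)(Σy)/n = 121678.84 − 117502.495 = 4176.345
b = Sxy/Sxx = 4176.345/43331.62875 = 0.096381
a = ȳ − b·x̄ = 27.05 − 0.096381·542.9875 = -25.283669
ŷ(510.0) = -25.283669 + 0.096381·510 = 23.870632
residual = y − ŷ = 23.8 − 23.870632 = -0.070632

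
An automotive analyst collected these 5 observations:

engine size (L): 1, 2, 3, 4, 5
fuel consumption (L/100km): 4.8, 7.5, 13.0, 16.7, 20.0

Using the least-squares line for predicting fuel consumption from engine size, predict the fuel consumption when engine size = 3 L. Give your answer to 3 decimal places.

n = 5, Σx = 15, Σy = 62, Σxy = 225.6, Σx² = 55
Sxx = Σx² − (Σx)²/n = 55 − 45 = 10
Sxy = Σxy − (Σx)(Σy)/n = 225.6 − 186 = 39.6
b = Sxy/Sxx = 39.6/10 = 3.96
a = ȳ − b·x̄ = 12.4 − 3.96·3 = 0.52
ŷ(3) = a + b·3 = 0.52 + 3.96·3 = 12.4

12.400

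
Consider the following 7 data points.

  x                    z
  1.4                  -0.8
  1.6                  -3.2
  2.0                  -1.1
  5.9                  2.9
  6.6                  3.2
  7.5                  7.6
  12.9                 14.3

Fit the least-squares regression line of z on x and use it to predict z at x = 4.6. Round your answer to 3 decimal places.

n = 7, Σx = 37.9, Σy = 22.9, Σxy = 271.26, Σx² = 309.55
Sxx = Σx² − (Σx)²/n = 309.55 − 205.201429 = 104.348571
Sxy = Σxy − (Σx)(Σy)/n = 271.26 − 123.987143 = 147.272857
b = Sxy/Sxx = 147.272857/104.348571 = 1.411355
a = ȳ − b·x̄ = 3.271429 − 1.411355·5.414286 = -4.370050
ŷ(4.6) = a + b·4.6 = -4.370050 + 1.411355·4.6 = 2.122183

2.122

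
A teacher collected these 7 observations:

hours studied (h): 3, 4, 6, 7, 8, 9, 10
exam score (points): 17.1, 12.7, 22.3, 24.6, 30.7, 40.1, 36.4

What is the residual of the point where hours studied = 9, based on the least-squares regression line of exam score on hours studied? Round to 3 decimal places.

5.490

n = 7, Σx = 47, Σy = 183.9, Σxy = 1378.6, Σx² = 355
Sxx = Σx² − (Σx)²/n = 355 − 315.571429 = 39.428571
Sxy = Σxy − (Σx)(Σy)/n = 1378.6 − 1234.757143 = 143.842857
b = Sxy/Sxx = 143.842857/39.428571 = 3.648188
a = ȳ − b·x̄ = 26.271429 − 3.648188·6.714286 = 1.776449
ŷ(9) = 1.776449 + 3.648188·9 = 34.610145
residual = y − ŷ = 40.1 − 34.610145 = 5.489855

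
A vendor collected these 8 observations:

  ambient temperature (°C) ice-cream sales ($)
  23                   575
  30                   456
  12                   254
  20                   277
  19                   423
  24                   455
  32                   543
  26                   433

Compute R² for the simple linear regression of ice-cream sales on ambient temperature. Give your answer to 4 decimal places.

0.5250

n = 8, Σx = 186, Σy = 3416, Σxy = 83084, Σx² = 4610, Σy² = 1548098
Sxx = Σx² − (Σx)²/n = 4610 − 4324.5 = 285.5
Sxy = Σxy − (Σx)(Σy)/n = 83084 − 79422 = 3662
Syy = Σy² − (Σy)²/n = 1548098 − 1458632 = 89466
R² = Sxy²/(Sxx·Syy) = (3662)²/(285.5·89466) = 0.525016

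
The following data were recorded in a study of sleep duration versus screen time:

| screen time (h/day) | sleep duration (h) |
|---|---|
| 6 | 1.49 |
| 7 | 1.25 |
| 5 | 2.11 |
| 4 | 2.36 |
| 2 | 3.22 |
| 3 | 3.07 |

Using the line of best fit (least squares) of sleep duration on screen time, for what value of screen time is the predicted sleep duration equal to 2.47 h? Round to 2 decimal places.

n = 6, Σx = 27, Σy = 13.5, Σxy = 53.33, Σx² = 139
Sxx = Σx² − (Σx)²/n = 139 − 121.5 = 17.5
Sxy = Σxy − (Σx)(Σy)/n = 53.33 − 60.75 = -7.42
b = Sxy/Sxx = -7.42/17.5 = -0.424
a = ȳ − b·x̄ = 2.25 − (-0.424)·4.5 = 4.158
Set a + b·x = 2.47: x = (2.47 − 4.158) / (-0.424) = 3.981132

3.98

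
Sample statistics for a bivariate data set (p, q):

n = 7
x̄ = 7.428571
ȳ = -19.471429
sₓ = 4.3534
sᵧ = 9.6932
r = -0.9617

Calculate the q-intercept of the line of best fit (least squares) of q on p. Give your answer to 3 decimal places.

b = r · sᵧ/sₓ = -0.9617 · 9.6932/4.3534 = -2.141303
a = ȳ − b·x̄ = -19.471429 − (-2.141303)·7.428571 = -3.564604

-3.565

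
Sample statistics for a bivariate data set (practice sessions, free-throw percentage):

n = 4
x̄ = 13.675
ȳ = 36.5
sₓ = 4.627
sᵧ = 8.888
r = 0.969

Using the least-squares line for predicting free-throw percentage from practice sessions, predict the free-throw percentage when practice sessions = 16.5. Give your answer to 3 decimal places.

41.758

b = r · sᵧ/sₓ = 0.969 · 8.888/4.627 = 1.861351
a = ȳ − b·x̄ = 36.5 − 1.861351·13.675 = 11.046022
ŷ(16.5) = a + b·16.5 = 11.046022 + 1.861351·16.5 = 41.758317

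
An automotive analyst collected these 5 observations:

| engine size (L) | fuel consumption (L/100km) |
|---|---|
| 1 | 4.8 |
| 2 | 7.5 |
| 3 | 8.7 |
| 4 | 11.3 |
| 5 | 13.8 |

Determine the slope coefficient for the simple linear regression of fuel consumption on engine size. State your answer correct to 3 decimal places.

n = 5, Σx = 15, Σy = 46.1, Σxy = 160.1, Σx² = 55
Sxx = Σx² − (Σx)²/n = 55 − 45 = 10
Sxy = Σxy − (Σx)(Σy)/n = 160.1 − 138.3 = 21.8
b = Sxy/Sxx = 21.8/10 = 2.18

2.180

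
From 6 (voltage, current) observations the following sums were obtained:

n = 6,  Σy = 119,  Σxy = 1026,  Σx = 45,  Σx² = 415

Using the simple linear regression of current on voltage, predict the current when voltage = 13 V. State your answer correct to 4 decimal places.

Sxx = Σx² − (Σx)²/n = 415 − 337.5 = 77.5
Sxy = Σxy − (Σx)(Σy)/n = 1026 − 892.5 = 133.5
b = Sxy/Sxx = 133.5/77.5 = 1.722581
a = ȳ − b·x̄ = 19.833333 − 1.722581·7.5 = 6.913978
ŷ(13) = a + b·13 = 6.913978 + 1.722581·13 = 29.307527

29.3075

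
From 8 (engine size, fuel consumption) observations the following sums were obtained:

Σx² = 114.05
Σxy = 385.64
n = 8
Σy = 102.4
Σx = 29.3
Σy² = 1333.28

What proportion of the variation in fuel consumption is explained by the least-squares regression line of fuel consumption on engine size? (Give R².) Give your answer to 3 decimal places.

0.739

Sxx = Σx² − (Σx)²/n = 114.05 − 107.31125 = 6.73875
Sxy = Σxy − (Σx)(Σy)/n = 385.64 − 375.04 = 10.6
Syy = Σy² − (Σy)²/n = 1333.28 − 1310.72 = 22.56
R² = Sxy²/(Sxx·Syy) = (10.6)²/(6.73875·22.56) = 0.739083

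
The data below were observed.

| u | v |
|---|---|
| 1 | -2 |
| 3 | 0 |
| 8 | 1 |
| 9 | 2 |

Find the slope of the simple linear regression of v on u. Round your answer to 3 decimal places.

n = 4, Σx = 21, Σy = 1, Σxy = 24, Σx² = 155
Sxx = Σx² − (Σx)²/n = 155 − 110.25 = 44.75
Sxy = Σxy − (Σx)(Σy)/n = 24 − 5.25 = 18.75
b = Sxy/Sxx = 18.75/44.75 = 0.418994

0.419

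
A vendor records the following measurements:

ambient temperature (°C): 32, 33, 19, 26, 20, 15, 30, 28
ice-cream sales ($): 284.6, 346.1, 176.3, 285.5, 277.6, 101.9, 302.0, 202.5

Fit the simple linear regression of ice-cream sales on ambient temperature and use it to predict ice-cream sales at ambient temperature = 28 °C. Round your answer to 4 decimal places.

n = 8, Σx = 203, Σy = 1976.5, Σxy = 53111.7, Σx² = 5459
Sxx = Σx² − (Σx)²/n = 5459 − 5151.125 = 307.875
Sxy = Σxy − (Σx)(Σy)/n = 53111.7 − 50153.6875 = 2958.0125
b = Sxy/Sxx = 2958.0125/307.875 = 9.607836
a = ȳ − b·x̄ = 247.0625 − 9.607836·25.375 = 3.263662
ŷ(28) = a + b·28 = 3.263662 + 9.607836·28 = 272.283069

272.2831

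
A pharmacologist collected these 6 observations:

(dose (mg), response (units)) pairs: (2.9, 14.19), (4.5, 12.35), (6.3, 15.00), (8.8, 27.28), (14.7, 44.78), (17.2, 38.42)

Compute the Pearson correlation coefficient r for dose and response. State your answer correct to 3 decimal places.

0.940

n = 6, Σx = 54.4, Σy = 152.02, Σxy = 1750.38, Σx² = 657.72, Σy² = 4804.4218
Sxx = Σx² − (Σx)²/n = 657.72 − 493.226667 = 164.493333
Sxy = Σxy − (Σx)(Σy)/n = 1750.38 − 1378.314667 = 372.065333
Syy = Σy² − (Σy)²/n = 4804.4218 − 3851.680067 = 952.741733
r = Sxy/√(Sxx·Syy) = 372.065333/√(156719.663522) = 372.065333/395.878344 = 0.939848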